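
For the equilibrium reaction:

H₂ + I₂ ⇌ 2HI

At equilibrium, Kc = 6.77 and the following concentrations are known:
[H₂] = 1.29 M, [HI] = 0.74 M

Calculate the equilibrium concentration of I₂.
[I₂] = 0.0627 M

Kc = ([HI]^2) / ([H₂] × [I₂]) = 6.77
[I₂]^1 = (product terms)/(Kc · other reactant terms) = 0.5476 / (6.77 · 1.29) = 0.062703
[I₂] = 0.0627 M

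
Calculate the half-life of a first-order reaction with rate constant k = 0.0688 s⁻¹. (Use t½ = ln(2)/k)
10.07 s

t½ = ln(2)/k = 0.6931/0.0688 = 10.07 s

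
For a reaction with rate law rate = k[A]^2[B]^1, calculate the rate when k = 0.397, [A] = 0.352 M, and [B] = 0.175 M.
0.008608 M/s

rate = k·[A]^2·[B]^1 = 0.397·(0.352)^2·(0.175)^1 = 0.397·0.123904·0.175 = 0.008608 M/s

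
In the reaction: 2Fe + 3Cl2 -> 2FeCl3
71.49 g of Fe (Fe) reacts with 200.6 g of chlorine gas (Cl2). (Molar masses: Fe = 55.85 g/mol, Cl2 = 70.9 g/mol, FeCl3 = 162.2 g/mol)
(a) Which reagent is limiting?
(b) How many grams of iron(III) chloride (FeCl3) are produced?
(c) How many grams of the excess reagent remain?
(a) Fe, (b) 207.6 g, (c) 64.47 g

Moles of Fe = 71.49 g ÷ 55.85 g/mol = 1.28004 mol
Moles of Cl2 = 200.6 g ÷ 70.9 g/mol = 2.82934 mol
Moles ÷ coefficient: Fe: 1.28004/2 = 0.64, Cl2: 2.82934/3 = 0.9431
(a) Fe has the smaller value, so Fe is the limiting reagent.
(b) Moles of FeCl3 = 1.28004 mol Fe × (2/2) = 1.28004 mol; mass = 1.28004 mol × 162.2 g/mol = 207.6 g
(c) Cl2 consumed = 1.28004 × (3/2) = 1.92005 mol; remaining = 2.82934 − 1.92005 = 0.909283 mol; mass = 0.909283 mol × 70.9 g/mol = 64.47 g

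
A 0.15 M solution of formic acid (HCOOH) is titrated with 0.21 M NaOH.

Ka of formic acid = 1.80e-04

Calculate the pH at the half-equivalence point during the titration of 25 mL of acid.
pH = pKa = 3.74

At the half-equivalence point, [HA] = [A⁻], so by Henderson–Hasselbalch pH = pKa + log(1) = pKa.
pKa = −log(1.80e-04) = 3.74.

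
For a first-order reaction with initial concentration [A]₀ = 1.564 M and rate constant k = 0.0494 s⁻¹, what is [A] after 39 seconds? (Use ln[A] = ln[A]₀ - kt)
0.2278 M

ln[A] = ln[A]₀ - k·t = ln(1.564) - (0.0494)·(39) = 0.4472 - 1.9266 = -1.4794
[A] = e^(-1.4794) = 0.2278 M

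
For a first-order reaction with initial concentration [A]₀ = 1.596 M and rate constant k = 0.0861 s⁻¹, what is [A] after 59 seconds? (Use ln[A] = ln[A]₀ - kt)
0.0099 M

ln[A] = ln[A]₀ - k·t = ln(1.596) - (0.0861)·(59) = 0.4675 - 5.0799 = -4.6124
[A] = e^(-4.6124) = 0.0099 M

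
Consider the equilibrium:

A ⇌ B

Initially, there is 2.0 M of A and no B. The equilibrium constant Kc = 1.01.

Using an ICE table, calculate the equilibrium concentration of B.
[B] = 1.005 M

ICE: [A] = 2.0 − x, [B] = x.
Kc = x/(2.0 − x) = 1.01 ⇒ x = 1.01·2.0/(1 + 1.01) = 2.02/2.01 = 1.005.
[B] = x = 1.005 M.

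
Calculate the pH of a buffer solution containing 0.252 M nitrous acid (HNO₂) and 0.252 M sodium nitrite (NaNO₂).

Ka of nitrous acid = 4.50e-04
pH = 3.35

pKa = -log(4.50e-04) = 3.35. pH = pKa + log([A⁻]/[HA]) = 3.35 + log(0.252/0.252)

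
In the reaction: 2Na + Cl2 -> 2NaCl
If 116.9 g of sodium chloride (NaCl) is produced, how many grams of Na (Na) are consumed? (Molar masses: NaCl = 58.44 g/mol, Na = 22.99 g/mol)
Moles of NaCl = 116.9 g ÷ 58.44 g/mol = 2.00034 mol
Mole ratio: 2 mol Na / 2 mol NaCl
Moles of Na = 2.00034 × (2/2) = 2.00034 mol
Mass of Na = 2.00034 mol × 22.99 g/mol = 45.99 g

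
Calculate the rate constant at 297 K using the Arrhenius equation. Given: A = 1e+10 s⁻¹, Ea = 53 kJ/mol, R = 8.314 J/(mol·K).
4.77e+00 s⁻¹

k = A·exp(-Ea/(R·T)) = 1e+10·exp(-53000/(8.314·297)) = 1e+10·exp(-21.4639) = 1e+10·4.7679e-10 = 4.77e+00 s⁻¹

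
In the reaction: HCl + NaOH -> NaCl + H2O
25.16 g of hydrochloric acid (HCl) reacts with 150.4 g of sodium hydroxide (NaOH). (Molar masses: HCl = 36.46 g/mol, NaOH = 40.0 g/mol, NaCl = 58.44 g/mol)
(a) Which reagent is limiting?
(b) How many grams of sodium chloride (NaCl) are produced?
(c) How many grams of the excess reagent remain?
(a) HCl, (b) 40.33 g, (c) 122.8 g

Moles of HCl = 25.16 g ÷ 36.46 g/mol = 0.690071 mol
Moles of NaOH = 150.4 g ÷ 40.0 g/mol = 3.76 mol
Moles ÷ coefficient: HCl: 0.690071/1 = 0.6901, NaOH: 3.76/1 = 3.76
(a) HCl has the smaller value, so HCl is the limiting reagent.
(b) Moles of NaCl = 0.690071 mol HCl × (1/1) = 0.690071 mol; mass = 0.690071 mol × 58.44 g/mol = 40.33 g
(c) NaOH consumed = 0.690071 × (1/1) = 0.690071 mol; remaining = 3.76 − 0.690071 = 3.06993 mol; mass = 3.06993 mol × 40.0 g/mol = 122.8 g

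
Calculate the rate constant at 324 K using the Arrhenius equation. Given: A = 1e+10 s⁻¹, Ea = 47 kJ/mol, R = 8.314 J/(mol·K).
2.65e+02 s⁻¹

k = A·exp(-Ea/(R·T)) = 1e+10·exp(-47000/(8.314·324)) = 1e+10·exp(-17.4479) = 1e+10·2.6453e-08 = 2.65e+02 s⁻¹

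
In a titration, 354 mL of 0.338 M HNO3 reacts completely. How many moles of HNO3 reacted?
Moles = Molarity × Volume (L)
Moles = 0.338 M × 0.354 L = 0.1197 mol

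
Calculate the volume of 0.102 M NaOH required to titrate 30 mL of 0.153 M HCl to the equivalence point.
V_{base} = 45.0 mL

At equivalence: moles acid = moles base.
moles HCl = 0.153 M × 0.03 L = 0.00459 mol
V_NaOH = 0.00459 mol ÷ 0.102 M = 0.045 L = 45.0 mL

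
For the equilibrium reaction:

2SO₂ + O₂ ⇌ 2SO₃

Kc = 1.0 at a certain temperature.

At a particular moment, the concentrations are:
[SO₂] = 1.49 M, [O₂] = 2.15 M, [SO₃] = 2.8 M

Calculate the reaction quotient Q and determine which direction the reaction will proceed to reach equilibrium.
Q = 1.642, Q > K, reaction proceeds reverse (toward reactants)

Q = ([SO₃]^2) / ([SO₂]^2 × [O₂])
  = ((2.8)^2) / ((1.49)^2·(2.15)) = 7.84/4.7732 = 1.642
Since Q = 1.642 > Kc = 1.0, the reaction proceeds reverse (toward reactants) to reach equilibrium.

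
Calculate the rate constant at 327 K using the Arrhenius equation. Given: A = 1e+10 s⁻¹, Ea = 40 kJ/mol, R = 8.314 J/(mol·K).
4.08e+03 s⁻¹

k = A·exp(-Ea/(R·T)) = 1e+10·exp(-40000/(8.314·327)) = 1e+10·exp(-14.7130) = 1e+10·4.0758e-07 = 4.08e+03 s⁻¹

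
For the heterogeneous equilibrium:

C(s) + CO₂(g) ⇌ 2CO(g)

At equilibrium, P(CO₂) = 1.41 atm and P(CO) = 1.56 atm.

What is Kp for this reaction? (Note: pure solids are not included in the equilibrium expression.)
K_p = 1.726

Solid C is excluded.
Kp = P(CO)²/P(CO₂) = (1.56)²/1.41 = 2.434/1.41 = 1.726.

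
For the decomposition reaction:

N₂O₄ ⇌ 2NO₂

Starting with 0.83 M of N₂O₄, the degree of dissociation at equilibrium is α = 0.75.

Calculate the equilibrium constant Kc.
K_c = 7.4700

x = α·[A]₀ = 0.75 × 0.83 = 0.6225 M dissociated.
At eq: [N₂O₄] = 0.83 − 0.6225 = 0.2075 M; [NO₂] = 2x = 1.245 M.
Kc = [NO₂]²/[N₂O₄] = (1.245)²/0.2075 = 7.47.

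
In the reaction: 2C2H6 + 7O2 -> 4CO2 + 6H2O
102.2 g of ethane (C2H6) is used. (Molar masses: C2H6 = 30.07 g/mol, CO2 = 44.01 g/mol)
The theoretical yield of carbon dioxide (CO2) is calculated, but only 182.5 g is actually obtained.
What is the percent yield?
Moles of C2H6 = 102.2 g ÷ 30.07 g/mol = 3.39874 mol
Mole ratio: 4 mol CO2 / 2 mol C2H6
Moles of CO2 = 3.39874 × (4/2) = 6.79747 mol
Theoretical yield = 6.79747 mol × 44.01 g/mol = 299.16 g
Actual yield = 182.5 g
Percent yield = (182.5 / 299.16) × 100% = 61.0%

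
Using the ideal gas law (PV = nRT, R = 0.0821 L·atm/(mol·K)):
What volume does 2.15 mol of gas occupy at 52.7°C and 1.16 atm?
T = 52.7°C + 273.15 = 325.85 K
V = nRT/P = (2.15 × 0.0821 × 325.85) / 1.16
V = 49.58 L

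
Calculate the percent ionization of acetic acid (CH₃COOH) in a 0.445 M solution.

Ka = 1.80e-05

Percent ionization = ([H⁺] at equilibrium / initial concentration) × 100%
Percent ionization = 0.634%

Let x = [H⁺]. Ka = x²/(C - x) ⇒ x² + (1.80e-05)x - (1.80e-05)(0.445) = 0. x = 2.8212e-03. Percent = (2.8212e-03/0.445) × 100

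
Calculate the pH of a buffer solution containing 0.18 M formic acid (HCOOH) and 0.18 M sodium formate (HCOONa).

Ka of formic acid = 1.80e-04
pH = 3.74

pKa = -log(1.80e-04) = 3.74. pH = pKa + log([A⁻]/[HA]) = 3.74 + log(0.18/0.18)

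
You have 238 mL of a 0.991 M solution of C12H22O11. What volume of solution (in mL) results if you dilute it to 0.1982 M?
Using M₁V₁ = M₂V₂:
0.991 × 238 = 0.1982 × V₂
V₂ = (0.991 × 238) / 0.1982 = 1190 mL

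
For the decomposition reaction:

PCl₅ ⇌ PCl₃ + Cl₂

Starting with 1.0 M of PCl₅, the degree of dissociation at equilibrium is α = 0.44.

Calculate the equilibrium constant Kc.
K_c = 0.3457

x = α·[A]₀ = 0.44 × 1.0 = 0.44 M dissociated.
At eq: [PCl₅] = 1.0 − 0.44 = 0.56 M; [PCl₃] = [Cl₂] = x = 0.44 M.
Kc = [PCl₃][Cl₂]/[PCl₅] = (0.44)²/0.56 = 0.3457.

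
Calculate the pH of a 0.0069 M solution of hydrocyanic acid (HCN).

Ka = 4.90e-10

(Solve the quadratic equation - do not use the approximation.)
pH = 5.74

x² + Ka×x - Ka×C = 0. Using quadratic formula: [H⁺] = 1.8385e-06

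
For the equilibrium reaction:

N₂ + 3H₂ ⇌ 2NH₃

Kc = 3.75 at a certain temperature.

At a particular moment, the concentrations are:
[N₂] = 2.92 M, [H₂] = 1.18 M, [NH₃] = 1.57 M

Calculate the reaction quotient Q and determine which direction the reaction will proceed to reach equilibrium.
Q = 0.514, Q < K, reaction proceeds forward (toward products)

Q = ([NH₃]^2) / ([N₂] × [H₂]^3)
  = ((1.57)^2) / ((2.92)·(1.18)^3) = 2.4649/4.7977 = 0.5138
Since Q = 0.5138 < Kc = 3.75, the reaction proceeds forward (toward products) to reach equilibrium.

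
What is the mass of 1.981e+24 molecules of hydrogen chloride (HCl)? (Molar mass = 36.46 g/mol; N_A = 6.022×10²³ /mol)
Moles = 1.981e+24 ÷ 6.022×10²³ = 3.2896 mol
Mass = 3.2896 mol × 36.46 g/mol = 119.9 g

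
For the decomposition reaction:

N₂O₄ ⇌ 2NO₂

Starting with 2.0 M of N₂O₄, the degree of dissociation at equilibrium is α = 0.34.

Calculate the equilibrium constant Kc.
K_c = 1.4012

x = α·[A]₀ = 0.34 × 2.0 = 0.68 M dissociated.
At eq: [N₂O₄] = 2.0 − 0.68 = 1.32 M; [NO₂] = 2x = 1.36 M.
Kc = [NO₂]²/[N₂O₄] = (1.36)²/1.32 = 1.401.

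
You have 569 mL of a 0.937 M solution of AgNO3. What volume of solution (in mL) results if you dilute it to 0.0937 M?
Using M₁V₁ = M₂V₂:
0.937 × 569 = 0.0937 × V₂
V₂ = (0.937 × 569) / 0.0937 = 5690 mL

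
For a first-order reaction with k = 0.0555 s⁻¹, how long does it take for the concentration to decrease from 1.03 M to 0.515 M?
12.49 s

From ln[A] = ln[A]₀ - k·t: t = ln([A]₀/[A])/k = ln(1.03/0.515)/0.0555 = ln(2.0000)/0.0555 = 0.6931/0.0555 = 12.49 s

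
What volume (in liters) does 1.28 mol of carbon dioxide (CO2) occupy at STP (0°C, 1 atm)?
At STP, 1 mol of gas occupies 22.4 L
Volume = 1.28 mol × 22.4 L/mol = 28.67 L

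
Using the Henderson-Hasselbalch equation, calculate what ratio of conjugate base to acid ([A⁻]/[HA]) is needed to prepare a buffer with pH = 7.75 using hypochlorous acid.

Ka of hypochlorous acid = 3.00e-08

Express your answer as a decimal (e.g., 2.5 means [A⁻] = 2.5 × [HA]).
[A⁻]/[HA] = 1.687

pKa = −log(3.00e-08) = 7.5229. pH = pKa + log([A⁻]/[HA]). 7.75 = 7.5229 + log(ratio). log(ratio) = 7.75 − 7.5229 = 0.2271. ratio = 10^(0.2271) = 1.687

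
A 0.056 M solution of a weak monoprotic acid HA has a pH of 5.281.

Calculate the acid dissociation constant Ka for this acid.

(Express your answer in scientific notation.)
K_a = 4.90e-10

[H⁺] = 10^(−pH) = 10^(−5.281) = 5.236e-06 M. For HA ⇌ H⁺ + A⁻, Ka = x²/(C − x) = (5.236e-06)²/(0.056 − 5.236e-06) = 4.90e-10.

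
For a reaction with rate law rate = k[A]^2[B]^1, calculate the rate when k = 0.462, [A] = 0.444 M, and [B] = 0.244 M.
0.02222 M/s

rate = k·[A]^2·[B]^1 = 0.462·(0.444)^2·(0.244)^1 = 0.462·0.197136·0.244 = 0.02222 M/s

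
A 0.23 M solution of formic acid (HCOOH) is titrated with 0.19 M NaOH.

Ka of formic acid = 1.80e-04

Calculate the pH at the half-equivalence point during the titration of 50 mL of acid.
pH = pKa = 3.74

At the half-equivalence point, [HA] = [A⁻], so by Henderson–Hasselbalch pH = pKa + log(1) = pKa.
pKa = −log(1.80e-04) = 3.74.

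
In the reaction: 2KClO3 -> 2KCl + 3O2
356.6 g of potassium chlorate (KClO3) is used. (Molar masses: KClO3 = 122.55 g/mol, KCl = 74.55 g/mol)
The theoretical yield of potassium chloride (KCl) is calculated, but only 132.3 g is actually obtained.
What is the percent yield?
Moles of KClO3 = 356.6 g ÷ 122.55 g/mol = 2.90983 mol
Mole ratio: 2 mol KCl / 2 mol KClO3
Moles of KCl = 2.90983 × (2/2) = 2.90983 mol
Theoretical yield = 2.90983 mol × 74.55 g/mol = 216.93 g
Actual yield = 132.3 g
Percent yield = (132.3 / 216.93) × 100% = 61.0%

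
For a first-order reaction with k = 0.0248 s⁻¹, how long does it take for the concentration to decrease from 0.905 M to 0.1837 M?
64.30 s

From ln[A] = ln[A]₀ - k·t: t = ln([A]₀/[A])/k = ln(0.905/0.1837)/0.0248 = ln(4.9265)/0.0248 = 1.5946/0.0248 = 64.30 s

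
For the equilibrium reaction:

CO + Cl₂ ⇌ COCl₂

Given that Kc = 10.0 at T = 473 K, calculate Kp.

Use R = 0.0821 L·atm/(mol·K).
K_p = 0.2575

Δn = (moles gaseous products) − (moles gaseous reactants) = -1
T = 473 K; RT = 0.0821 × 473 = 38.8333
Kp = Kc·(RT)^Δn = 10.0 × (38.8333)^-1 = 10.0 × 0.0257511 = 0.2575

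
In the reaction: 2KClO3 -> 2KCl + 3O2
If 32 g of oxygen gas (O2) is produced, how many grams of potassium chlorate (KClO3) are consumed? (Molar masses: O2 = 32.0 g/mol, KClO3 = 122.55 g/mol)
Moles of O2 = 32 g ÷ 32.0 g/mol = 1 mol
Mole ratio: 2 mol KClO3 / 3 mol O2
Moles of KClO3 = 1 × (2/3) = 0.666667 mol
Mass of KClO3 = 0.666667 mol × 122.55 g/mol = 81.7 g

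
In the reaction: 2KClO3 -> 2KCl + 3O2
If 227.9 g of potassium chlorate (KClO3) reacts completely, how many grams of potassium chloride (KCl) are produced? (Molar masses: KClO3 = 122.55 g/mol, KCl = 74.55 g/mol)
Moles of KClO3 = 227.9 g ÷ 122.55 g/mol = 1.85965 mol
Mole ratio: 2 mol KCl / 2 mol KClO3
Moles of KCl = 1.85965 × (2/2) = 1.85965 mol
Mass of KCl = 1.85965 mol × 74.55 g/mol = 138.6 g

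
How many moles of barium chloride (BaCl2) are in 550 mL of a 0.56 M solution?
Moles = Molarity × Volume (L)
Moles = 0.56 M × 0.55 L = 0.308 mol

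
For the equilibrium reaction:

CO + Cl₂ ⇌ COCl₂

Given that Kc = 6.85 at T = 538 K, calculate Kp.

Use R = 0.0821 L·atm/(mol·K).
K_p = 0.1551

Δn = (moles gaseous products) − (moles gaseous reactants) = -1
T = 538 K; RT = 0.0821 × 538 = 44.1698
Kp = Kc·(RT)^Δn = 6.85 × (44.1698)^-1 = 6.85 × 0.0226399 = 0.1551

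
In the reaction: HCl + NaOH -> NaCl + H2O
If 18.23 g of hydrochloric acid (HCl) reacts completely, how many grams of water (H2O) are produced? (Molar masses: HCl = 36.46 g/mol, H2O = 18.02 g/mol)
Moles of HCl = 18.23 g ÷ 36.46 g/mol = 0.5 mol
Mole ratio: 1 mol H2O / 1 mol HCl
Moles of H2O = 0.5 × (1/1) = 0.5 mol
Mass of H2O = 0.5 mol × 18.02 g/mol = 9.01 g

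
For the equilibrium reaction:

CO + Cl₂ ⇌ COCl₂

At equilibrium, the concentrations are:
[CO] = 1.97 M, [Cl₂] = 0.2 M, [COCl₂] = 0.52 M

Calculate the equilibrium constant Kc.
K_c = 1.3198

Kc = ([COCl₂]) / ([CO] × [Cl₂])
   = ((0.52)) / ((1.97)·(0.2))
   = 0.52 / 0.394 = 1.3198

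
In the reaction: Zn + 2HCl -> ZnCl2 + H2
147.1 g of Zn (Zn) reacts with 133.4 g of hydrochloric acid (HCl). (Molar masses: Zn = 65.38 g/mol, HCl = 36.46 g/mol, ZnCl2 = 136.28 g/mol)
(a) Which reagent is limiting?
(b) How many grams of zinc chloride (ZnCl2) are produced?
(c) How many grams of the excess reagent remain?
(a) HCl, (b) 249.3 g, (c) 27.49 g

Moles of Zn = 147.1 g ÷ 65.38 g/mol = 2.24992 mol
Moles of HCl = 133.4 g ÷ 36.46 g/mol = 3.6588 mol
Moles ÷ coefficient: Zn: 2.24992/1 = 2.25, HCl: 3.6588/2 = 1.829
(a) HCl has the smaller value, so HCl is the limiting reagent.
(b) Moles of ZnCl2 = 3.6588 mol HCl × (1/2) = 1.8294 mol; mass = 1.8294 mol × 136.28 g/mol = 249.3 g
(c) Zn consumed = 3.6588 × (1/2) = 1.8294 mol; remaining = 2.24992 − 1.8294 = 0.420521 mol; mass = 0.420521 mol × 65.38 g/mol = 27.49 g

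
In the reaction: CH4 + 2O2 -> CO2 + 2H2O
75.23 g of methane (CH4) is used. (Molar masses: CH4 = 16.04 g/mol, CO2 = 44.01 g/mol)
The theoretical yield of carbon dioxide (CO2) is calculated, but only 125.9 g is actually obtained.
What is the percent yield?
Moles of CH4 = 75.23 g ÷ 16.04 g/mol = 4.69015 mol
Mole ratio: 1 mol CO2 / 1 mol CH4
Moles of CO2 = 4.69015 × (1/1) = 4.69015 mol
Theoretical yield = 4.69015 mol × 44.01 g/mol = 206.41 g
Actual yield = 125.9 g
Percent yield = (125.9 / 206.41) × 100% = 61.0%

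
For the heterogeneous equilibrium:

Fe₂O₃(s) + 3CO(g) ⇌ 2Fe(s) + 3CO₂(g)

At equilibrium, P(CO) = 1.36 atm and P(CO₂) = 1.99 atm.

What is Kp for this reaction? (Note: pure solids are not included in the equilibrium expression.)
K_p = 3.133

Solids (Fe₂O₃, Fe) are excluded.
Kp = P(CO₂)³/P(CO)³ = (1.99)³/(1.36)³ = 7.881/2.515 = 3.133.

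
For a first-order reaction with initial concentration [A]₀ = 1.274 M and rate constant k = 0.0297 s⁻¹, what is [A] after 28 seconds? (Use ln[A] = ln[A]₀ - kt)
0.5546 M

ln[A] = ln[A]₀ - k·t = ln(1.274) - (0.0297)·(28) = 0.2422 - 0.8316 = -0.5894
[A] = e^(-0.5894) = 0.5546 M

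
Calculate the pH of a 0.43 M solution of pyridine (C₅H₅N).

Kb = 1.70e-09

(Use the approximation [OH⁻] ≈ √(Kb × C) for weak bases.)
pH = 9.43

[OH⁻] = √(Kb × C) = √(1.70e-09 × 0.43) = 2.7037e-05. pOH = 4.57, pH = 14 - pOH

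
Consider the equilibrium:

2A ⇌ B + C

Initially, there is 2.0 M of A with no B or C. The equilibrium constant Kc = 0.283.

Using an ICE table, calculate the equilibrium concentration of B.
[B] = 0.515 M

ICE: [A] = 2.0 − 2x, [B] = [C] = x.
Kc = x²/(2.0 − 2x)² = 0.283 ⇒ √Kc = x/(2.0 − 2x).
x = √0.283·2.0/(1 + 2√0.283) = 0.53198·2.0/2.064 = 0.51549.
[B] = x = 0.515 M.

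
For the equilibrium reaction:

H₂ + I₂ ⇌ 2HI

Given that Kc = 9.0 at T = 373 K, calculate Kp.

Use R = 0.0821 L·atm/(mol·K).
K_p = 9.0000

Δn = (moles gaseous products) − (moles gaseous reactants) = 0
T = 373 K; RT = 0.0821 × 373 = 30.6233
Kp = Kc·(RT)^Δn = 9.0 × (30.6233)^0 = 9.0 × 1 = 9.0000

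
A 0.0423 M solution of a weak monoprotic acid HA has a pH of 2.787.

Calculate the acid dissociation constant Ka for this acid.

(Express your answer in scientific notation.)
K_a = 6.56e-05

[H⁺] = 10^(−pH) = 10^(−2.787) = 1.633e-03 M. For HA ⇌ H⁺ + A⁻, Ka = x²/(C − x) = (1.633e-03)²/(0.0423 − 1.633e-03) = 6.56e-05.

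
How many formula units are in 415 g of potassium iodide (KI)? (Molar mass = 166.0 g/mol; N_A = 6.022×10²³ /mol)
Moles = 415 g ÷ 166.0 g/mol = 2.5 mol
Formula units = 2.5 mol × 6.022×10²³ /mol = 1.506e+24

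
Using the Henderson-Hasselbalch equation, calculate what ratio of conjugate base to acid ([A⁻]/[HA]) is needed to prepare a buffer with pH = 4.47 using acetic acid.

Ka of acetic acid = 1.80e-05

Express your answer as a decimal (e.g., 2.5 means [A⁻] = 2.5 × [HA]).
[A⁻]/[HA] = 0.531

pKa = −log(1.80e-05) = 4.7447. pH = pKa + log([A⁻]/[HA]). 4.47 = 4.7447 + log(ratio). log(ratio) = 4.47 − 4.7447 = -0.2747. ratio = 10^(-0.2747) = 0.531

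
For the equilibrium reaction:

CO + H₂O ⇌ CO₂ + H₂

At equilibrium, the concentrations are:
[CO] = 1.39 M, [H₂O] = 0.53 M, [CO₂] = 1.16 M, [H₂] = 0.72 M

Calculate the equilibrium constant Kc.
K_c = 1.1337

Kc = ([CO₂] × [H₂]) / ([CO] × [H₂O])
   = ((1.16)·(0.72)) / ((1.39)·(0.53))
   = 0.8352 / 0.7367 = 1.1337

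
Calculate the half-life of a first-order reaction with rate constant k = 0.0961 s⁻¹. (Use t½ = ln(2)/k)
7.21 s

t½ = ln(2)/k = 0.6931/0.0961 = 7.21 s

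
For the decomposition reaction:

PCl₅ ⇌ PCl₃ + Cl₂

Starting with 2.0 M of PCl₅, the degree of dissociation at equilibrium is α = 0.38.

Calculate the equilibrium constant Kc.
K_c = 0.4658

x = α·[A]₀ = 0.38 × 2.0 = 0.76 M dissociated.
At eq: [PCl₅] = 2.0 − 0.76 = 1.24 M; [PCl₃] = [Cl₂] = x = 0.76 M.
Kc = [PCl₃][Cl₂]/[PCl₅] = (0.76)²/1.24 = 0.4658.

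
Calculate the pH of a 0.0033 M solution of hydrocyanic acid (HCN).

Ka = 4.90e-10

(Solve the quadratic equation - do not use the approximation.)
pH = 5.90

x² + Ka×x - Ka×C = 0. Using quadratic formula: [H⁺] = 1.2714e-06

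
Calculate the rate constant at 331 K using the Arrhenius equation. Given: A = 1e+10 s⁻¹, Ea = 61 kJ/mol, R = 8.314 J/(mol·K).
2.36e+00 s⁻¹

k = A·exp(-Ea/(R·T)) = 1e+10·exp(-61000/(8.314·331)) = 1e+10·exp(-22.1662) = 1e+10·2.3623e-10 = 2.36e+00 s⁻¹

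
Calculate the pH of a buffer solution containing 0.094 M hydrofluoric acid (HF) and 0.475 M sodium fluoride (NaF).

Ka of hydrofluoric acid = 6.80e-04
pH = 3.87

pKa = -log(6.80e-04) = 3.17. pH = pKa + log([A⁻]/[HA]) = 3.17 + log(0.475/0.094)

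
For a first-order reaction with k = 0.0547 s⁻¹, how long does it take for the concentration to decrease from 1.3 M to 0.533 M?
16.30 s

From ln[A] = ln[A]₀ - k·t: t = ln([A]₀/[A])/k = ln(1.3/0.533)/0.0547 = ln(2.4390)/0.0547 = 0.8916/0.0547 = 16.30 s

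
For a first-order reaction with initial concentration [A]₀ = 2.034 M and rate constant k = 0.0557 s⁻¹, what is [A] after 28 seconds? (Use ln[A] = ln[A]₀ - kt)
0.4276 M

ln[A] = ln[A]₀ - k·t = ln(2.034) - (0.0557)·(28) = 0.7100 - 1.5596 = -0.8496
[A] = e^(-0.8496) = 0.4276 M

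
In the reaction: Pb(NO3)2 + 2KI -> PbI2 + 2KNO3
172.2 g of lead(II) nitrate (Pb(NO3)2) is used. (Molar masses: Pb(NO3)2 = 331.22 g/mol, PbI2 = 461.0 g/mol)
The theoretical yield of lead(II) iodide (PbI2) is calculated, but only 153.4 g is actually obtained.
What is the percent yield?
Moles of Pb(NO3)2 = 172.2 g ÷ 331.22 g/mol = 0.519896 mol
Mole ratio: 1 mol PbI2 / 1 mol Pb(NO3)2
Moles of PbI2 = 0.519896 × (1/1) = 0.519896 mol
Theoretical yield = 0.519896 mol × 461.0 g/mol = 239.67 g
Actual yield = 153.4 g
Percent yield = (153.4 / 239.67) × 100% = 64.0%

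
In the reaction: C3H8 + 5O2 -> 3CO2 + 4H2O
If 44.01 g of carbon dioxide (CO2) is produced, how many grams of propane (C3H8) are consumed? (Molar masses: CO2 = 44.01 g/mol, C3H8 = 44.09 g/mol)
Moles of CO2 = 44.01 g ÷ 44.01 g/mol = 1 mol
Mole ratio: 1 mol C3H8 / 3 mol CO2
Moles of C3H8 = 1 × (1/3) = 0.333333 mol
Mass of C3H8 = 0.333333 mol × 44.09 g/mol = 14.7 g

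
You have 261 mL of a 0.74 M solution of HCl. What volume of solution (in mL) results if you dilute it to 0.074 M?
Using M₁V₁ = M₂V₂:
0.74 × 261 = 0.074 × V₂
V₂ = (0.74 × 261) / 0.074 = 2610 mL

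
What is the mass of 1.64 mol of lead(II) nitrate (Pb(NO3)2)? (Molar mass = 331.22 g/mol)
Mass = 1.64 mol × 331.22 g/mol = 543.2 g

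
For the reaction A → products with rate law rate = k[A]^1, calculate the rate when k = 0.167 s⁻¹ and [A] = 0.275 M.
0.04593 M/s

rate = k·[A]^1 = 0.167·(0.275)^1 = 0.167·0.275 = 0.04593 M/s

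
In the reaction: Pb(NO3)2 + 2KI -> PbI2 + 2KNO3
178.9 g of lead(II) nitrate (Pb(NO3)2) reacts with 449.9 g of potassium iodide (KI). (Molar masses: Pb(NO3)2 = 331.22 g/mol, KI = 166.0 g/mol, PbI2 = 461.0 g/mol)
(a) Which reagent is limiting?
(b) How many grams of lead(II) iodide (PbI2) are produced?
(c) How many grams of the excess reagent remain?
(a) Pb(NO3)2, (b) 249 g, (c) 270.6 g

Moles of Pb(NO3)2 = 178.9 g ÷ 331.22 g/mol = 0.540124 mol
Moles of KI = 449.9 g ÷ 166.0 g/mol = 2.71024 mol
Moles ÷ coefficient: Pb(NO3)2: 0.540124/1 = 0.5401, KI: 2.71024/2 = 1.355
(a) Pb(NO3)2 has the smaller value, so Pb(NO3)2 is the limiting reagent.
(b) Moles of PbI2 = 0.540124 mol Pb(NO3)2 × (1/1) = 0.540124 mol; mass = 0.540124 mol × 461.0 g/mol = 249 g
(c) KI consumed = 0.540124 × (2/1) = 1.08025 mol; remaining = 2.71024 − 1.08025 = 1.62999 mol; mass = 1.62999 mol × 166.0 g/mol = 270.6 g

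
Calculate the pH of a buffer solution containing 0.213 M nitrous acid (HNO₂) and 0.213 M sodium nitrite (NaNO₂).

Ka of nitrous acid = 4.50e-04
pH = 3.35

pKa = -log(4.50e-04) = 3.35. pH = pKa + log([A⁻]/[HA]) = 3.35 + log(0.213/0.213)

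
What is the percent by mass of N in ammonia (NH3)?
Mass of N in formula = 14.01 × 1 = 14.01 g/mol
Molar mass = 17.03 g/mol
% N = (14.01/17.03) × 100% = 82.27%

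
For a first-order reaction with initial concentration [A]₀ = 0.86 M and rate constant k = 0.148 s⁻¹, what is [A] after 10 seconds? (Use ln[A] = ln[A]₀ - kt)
0.1958 M

ln[A] = ln[A]₀ - k·t = ln(0.86) - (0.148)·(10) = -0.1508 - 1.4800 = -1.6308
[A] = e^(-1.6308) = 0.1958 M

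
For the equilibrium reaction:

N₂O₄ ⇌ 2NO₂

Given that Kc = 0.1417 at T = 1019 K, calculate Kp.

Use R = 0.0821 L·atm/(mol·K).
K_p = 11.8546

Δn = (moles gaseous products) − (moles gaseous reactants) = 1
T = 1019 K; RT = 0.0821 × 1019 = 83.6599
Kp = Kc·(RT)^Δn = 0.1417 × (83.6599)^1 = 0.1417 × 83.6599 = 11.8546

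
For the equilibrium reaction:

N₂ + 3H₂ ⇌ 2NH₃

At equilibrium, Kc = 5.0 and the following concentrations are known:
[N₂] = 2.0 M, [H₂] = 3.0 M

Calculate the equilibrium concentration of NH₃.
[NH₃] = 16.4317 M

Kc = ([NH₃]^2) / ([N₂] × [H₂]^3) = 5.0
[NH₃]^2 = Kc · (reactant terms)/(other product terms) = 5.0 · 54 / 1 = 270
[NH₃] = (270)^(1/2) = 16.4317 M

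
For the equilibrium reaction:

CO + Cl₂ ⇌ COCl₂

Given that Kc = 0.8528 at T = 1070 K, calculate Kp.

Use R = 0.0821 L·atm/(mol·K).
K_p = 0.0097

Δn = (moles gaseous products) − (moles gaseous reactants) = -1
T = 1070 K; RT = 0.0821 × 1070 = 87.847
Kp = Kc·(RT)^Δn = 0.8528 × (87.847)^-1 = 0.8528 × 0.0113834 = 0.0097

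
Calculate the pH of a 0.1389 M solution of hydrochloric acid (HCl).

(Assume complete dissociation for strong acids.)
pH = 0.86

[H⁺] = 0.1389 M for strong acid. pH = -log[H⁺] = -log(0.1389)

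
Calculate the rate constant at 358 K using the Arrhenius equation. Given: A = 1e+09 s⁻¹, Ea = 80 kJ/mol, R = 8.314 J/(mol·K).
2.12e-03 s⁻¹

k = A·exp(-Ea/(R·T)) = 1e+09·exp(-80000/(8.314·358)) = 1e+09·exp(-26.8780) = 1e+09·2.1234e-12 = 2.12e-03 s⁻¹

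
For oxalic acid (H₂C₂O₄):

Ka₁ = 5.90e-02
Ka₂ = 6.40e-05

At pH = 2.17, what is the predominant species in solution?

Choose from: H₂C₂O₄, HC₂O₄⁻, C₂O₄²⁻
HC₂O₄⁻

pKa1 = 1.23, pKa2 = 4.19. Each pKa is the crossover between adjacent species; pH = 2.17 lies in the region where HC₂O₄⁻ predominates.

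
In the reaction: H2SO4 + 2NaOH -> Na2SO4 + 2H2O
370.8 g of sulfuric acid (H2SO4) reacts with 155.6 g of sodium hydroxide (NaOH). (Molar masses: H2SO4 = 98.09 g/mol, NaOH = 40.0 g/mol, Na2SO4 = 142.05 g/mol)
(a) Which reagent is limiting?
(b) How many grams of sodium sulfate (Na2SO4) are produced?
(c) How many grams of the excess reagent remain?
(a) NaOH, (b) 276.3 g, (c) 180 g

Moles of H2SO4 = 370.8 g ÷ 98.09 g/mol = 3.7802 mol
Moles of NaOH = 155.6 g ÷ 40.0 g/mol = 3.89 mol
Moles ÷ coefficient: H2SO4: 3.7802/1 = 3.78, NaOH: 3.89/2 = 1.945
(a) NaOH has the smaller value, so NaOH is the limiting reagent.
(b) Moles of Na2SO4 = 3.89 mol NaOH × (1/2) = 1.945 mol; mass = 1.945 mol × 142.05 g/mol = 276.3 g
(c) H2SO4 consumed = 3.89 × (1/2) = 1.945 mol; remaining = 3.7802 − 1.945 = 1.8352 mol; mass = 1.8352 mol × 98.09 g/mol = 180 g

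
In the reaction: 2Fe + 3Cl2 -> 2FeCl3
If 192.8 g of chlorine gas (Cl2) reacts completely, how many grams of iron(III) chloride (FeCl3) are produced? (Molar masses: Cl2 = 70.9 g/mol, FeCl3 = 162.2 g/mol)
Moles of Cl2 = 192.8 g ÷ 70.9 g/mol = 2.71932 mol
Mole ratio: 2 mol FeCl3 / 3 mol Cl2
Moles of FeCl3 = 2.71932 × (2/3) = 1.81288 mol
Mass of FeCl3 = 1.81288 mol × 162.2 g/mol = 294 g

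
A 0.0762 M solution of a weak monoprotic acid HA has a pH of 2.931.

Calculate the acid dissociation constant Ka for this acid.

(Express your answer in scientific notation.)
K_a = 1.83e-05

[H⁺] = 10^(−pH) = 10^(−2.931) = 1.172e-03 M. For HA ⇌ H⁺ + A⁻, Ka = x²/(C − x) = (1.172e-03)²/(0.0762 − 1.172e-03) = 1.83e-05.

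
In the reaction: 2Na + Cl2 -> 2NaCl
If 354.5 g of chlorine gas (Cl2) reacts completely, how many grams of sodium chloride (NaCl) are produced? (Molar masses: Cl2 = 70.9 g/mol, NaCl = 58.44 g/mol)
Moles of Cl2 = 354.5 g ÷ 70.9 g/mol = 5 mol
Mole ratio: 2 mol NaCl / 1 mol Cl2
Moles of NaCl = 5 × (2/1) = 10 mol
Mass of NaCl = 10 mol × 58.44 g/mol = 584.4 g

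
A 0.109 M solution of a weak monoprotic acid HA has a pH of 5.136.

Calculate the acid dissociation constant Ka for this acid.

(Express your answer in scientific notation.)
K_a = 4.90e-10

[H⁺] = 10^(−pH) = 10^(−5.136) = 7.311e-06 M. For HA ⇌ H⁺ + A⁻, Ka = x²/(C − x) = (7.311e-06)²/(0.109 − 7.311e-06) = 4.90e-10.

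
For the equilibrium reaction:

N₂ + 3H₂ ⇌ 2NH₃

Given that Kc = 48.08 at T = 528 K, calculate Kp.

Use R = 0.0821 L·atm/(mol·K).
K_p = 0.0256

Δn = (moles gaseous products) − (moles gaseous reactants) = -2
T = 528 K; RT = 0.0821 × 528 = 43.3488
Kp = Kc·(RT)^Δn = 48.08 × (43.3488)^-2 = 48.08 × 0.000532164 = 0.0256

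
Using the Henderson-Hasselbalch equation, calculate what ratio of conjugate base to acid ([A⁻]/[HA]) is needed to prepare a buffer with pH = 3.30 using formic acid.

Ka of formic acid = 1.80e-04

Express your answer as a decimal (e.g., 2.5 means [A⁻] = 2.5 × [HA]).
[A⁻]/[HA] = 0.359

pKa = −log(1.80e-04) = 3.7447. pH = pKa + log([A⁻]/[HA]). 3.30 = 3.7447 + log(ratio). log(ratio) = 3.30 − 3.7447 = -0.4447. ratio = 10^(-0.4447) = 0.359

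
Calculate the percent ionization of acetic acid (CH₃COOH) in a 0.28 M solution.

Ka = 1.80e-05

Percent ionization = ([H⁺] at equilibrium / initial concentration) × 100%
Percent ionization = 0.799%

Let x = [H⁺]. Ka = x²/(C - x) ⇒ x² + (1.80e-05)x - (1.80e-05)(0.28) = 0. x = 2.2360e-03. Percent = (2.2360e-03/0.28) × 100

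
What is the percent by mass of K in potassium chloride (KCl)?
Mass of K in formula = 39.1 × 1 = 39.1 g/mol
Molar mass = 74.55 g/mol
% K = (39.1/74.55) × 100% = 52.45%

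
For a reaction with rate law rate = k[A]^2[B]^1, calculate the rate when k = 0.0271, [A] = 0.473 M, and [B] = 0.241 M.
0.001461 M/s

rate = k·[A]^2·[B]^1 = 0.0271·(0.473)^2·(0.241)^1 = 0.0271·0.223729·0.241 = 0.001461 M/s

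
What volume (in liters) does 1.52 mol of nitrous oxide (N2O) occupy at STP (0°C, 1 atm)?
At STP, 1 mol of gas occupies 22.4 L
Volume = 1.52 mol × 22.4 L/mol = 34.05 L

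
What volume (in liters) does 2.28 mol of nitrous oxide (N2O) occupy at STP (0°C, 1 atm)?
At STP, 1 mol of gas occupies 22.4 L
Volume = 2.28 mol × 22.4 L/mol = 51.07 L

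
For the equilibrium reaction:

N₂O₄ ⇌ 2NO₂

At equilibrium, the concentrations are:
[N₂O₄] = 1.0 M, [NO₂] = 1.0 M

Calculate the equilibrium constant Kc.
K_c = 1.0000

Kc = ([NO₂]^2) / ([N₂O₄])
   = ((1.0)^2) / ((1.0))
   = 1 / 1 = 1.0000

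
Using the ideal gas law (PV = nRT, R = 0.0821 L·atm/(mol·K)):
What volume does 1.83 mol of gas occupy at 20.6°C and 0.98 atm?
T = 20.6°C + 273.15 = 293.75 K
V = nRT/P = (1.83 × 0.0821 × 293.75) / 0.98
V = 45.03 L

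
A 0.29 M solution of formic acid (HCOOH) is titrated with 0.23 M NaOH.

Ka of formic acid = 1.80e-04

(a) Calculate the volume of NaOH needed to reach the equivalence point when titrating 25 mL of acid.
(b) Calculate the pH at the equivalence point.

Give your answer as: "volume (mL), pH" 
V = 31.5 mL, pH = 8.43

(a) At equivalence: moles acid = moles base.
moles acid = 0.29 × 0.025 = 0.00725 mol; V_NaOH = 0.00725/0.23 = 0.03152 L = 31.5 mL.
(b) At equivalence, all acid → conjugate base A⁻ at [A⁻] = 0.00725/0.05652 = 0.1283 M.
Kb = Kw/Ka = 1.0e-14/1.80e-04 = 5.556e-11; [OH⁻] = √(Kb·[A⁻]) = 2.669e-06; pOH = 5.57; pH = 14 − pOH = 8.43.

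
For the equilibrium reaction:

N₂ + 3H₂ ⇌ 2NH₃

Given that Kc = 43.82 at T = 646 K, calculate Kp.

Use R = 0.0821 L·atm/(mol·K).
K_p = 0.0156

Δn = (moles gaseous products) − (moles gaseous reactants) = -2
T = 646 K; RT = 0.0821 × 646 = 53.0366
Kp = Kc·(RT)^Δn = 43.82 × (53.0366)^-2 = 43.82 × 0.000355507 = 0.0156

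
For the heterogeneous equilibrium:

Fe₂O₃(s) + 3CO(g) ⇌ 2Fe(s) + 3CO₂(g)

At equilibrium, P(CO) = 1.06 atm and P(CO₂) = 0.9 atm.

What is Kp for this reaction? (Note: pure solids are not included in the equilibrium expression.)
K_p = 0.612

Solids (Fe₂O₃, Fe) are excluded.
Kp = P(CO₂)³/P(CO)³ = (0.9)³/(1.06)³ = 0.729/1.191 = 0.612.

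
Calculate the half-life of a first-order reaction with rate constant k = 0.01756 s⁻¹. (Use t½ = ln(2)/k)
39.47 s

t½ = ln(2)/k = 0.6931/0.01756 = 39.47 s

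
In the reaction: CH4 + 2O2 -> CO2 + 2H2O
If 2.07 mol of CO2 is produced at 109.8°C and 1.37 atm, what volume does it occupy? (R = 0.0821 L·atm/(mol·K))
T = 109.8°C + 273.15 = 382.95 K
V = nRT/P = (2.07 × 0.0821 × 382.95) / 1.37
V = 47.50 L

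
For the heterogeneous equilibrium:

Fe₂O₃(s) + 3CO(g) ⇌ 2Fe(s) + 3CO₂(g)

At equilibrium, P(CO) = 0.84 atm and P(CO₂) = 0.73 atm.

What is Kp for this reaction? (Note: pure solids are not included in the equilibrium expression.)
K_p = 0.656

Solids (Fe₂O₃, Fe) are excluded.
Kp = P(CO₂)³/P(CO)³ = (0.73)³/(0.84)³ = 0.389/0.5927 = 0.656.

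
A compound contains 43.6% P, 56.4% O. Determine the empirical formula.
Moles of P = 43.6 g / 30.97 g/mol = 1.408 mol
Moles of O = 56.4 g / 16.0 g/mol = 3.525 mol

Smallest moles = 1.408
Divide all by smallest:
P: 1.408 / 1.408 = 1.00
O: 3.525 / 1.408 = 2.50

Empirical formula: P2O5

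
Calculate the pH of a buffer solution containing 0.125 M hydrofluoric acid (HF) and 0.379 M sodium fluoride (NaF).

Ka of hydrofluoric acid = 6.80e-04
pH = 3.65

pKa = -log(6.80e-04) = 3.17. pH = pKa + log([A⁻]/[HA]) = 3.17 + log(0.379/0.125)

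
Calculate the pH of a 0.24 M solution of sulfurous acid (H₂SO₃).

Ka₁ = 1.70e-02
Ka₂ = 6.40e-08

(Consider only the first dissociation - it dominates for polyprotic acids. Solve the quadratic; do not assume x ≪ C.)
pH = 1.25

x² + Ka₁·x − Ka₁·C = 0 with Ka₁ = 1.70e-02, C = 0.24.
x = (−Ka₁ + √(Ka₁² + 4·Ka₁·C))/2 = 5.5938e-02 M, so pH = 1.25.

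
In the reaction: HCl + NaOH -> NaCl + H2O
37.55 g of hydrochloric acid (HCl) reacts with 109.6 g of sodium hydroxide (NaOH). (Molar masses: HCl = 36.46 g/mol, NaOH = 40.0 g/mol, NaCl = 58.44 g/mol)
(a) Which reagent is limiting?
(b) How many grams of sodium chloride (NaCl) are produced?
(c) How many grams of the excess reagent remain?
(a) HCl, (b) 60.19 g, (c) 68.4 g

Moles of HCl = 37.55 g ÷ 36.46 g/mol = 1.0299 mol
Moles of NaOH = 109.6 g ÷ 40.0 g/mol = 2.74 mol
Moles ÷ coefficient: HCl: 1.0299/1 = 1.03, NaOH: 2.74/1 = 2.74
(a) HCl has the smaller value, so HCl is the limiting reagent.
(b) Moles of NaCl = 1.0299 mol HCl × (1/1) = 1.0299 mol; mass = 1.0299 mol × 58.44 g/mol = 60.19 g
(c) NaOH consumed = 1.0299 × (1/1) = 1.0299 mol; remaining = 2.74 − 1.0299 = 1.7101 mol; mass = 1.7101 mol × 40.0 g/mol = 68.4 g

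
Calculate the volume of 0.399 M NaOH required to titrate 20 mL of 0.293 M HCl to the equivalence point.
V_{base} = 14.7 mL

At equivalence: moles acid = moles base.
moles HCl = 0.293 M × 0.02 L = 0.00586 mol
V_NaOH = 0.00586 mol ÷ 0.399 M = 0.01469 L = 14.7 mL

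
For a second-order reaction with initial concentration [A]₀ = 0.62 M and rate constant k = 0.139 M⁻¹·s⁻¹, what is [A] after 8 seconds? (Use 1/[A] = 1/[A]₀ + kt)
0.3670 M

1/[A] = 1/[A]₀ + k·t = 1/0.62 + (0.139)·(8) = 1.6129 + 1.1120 = 2.7249
[A] = 1/2.7249 = 0.3670 M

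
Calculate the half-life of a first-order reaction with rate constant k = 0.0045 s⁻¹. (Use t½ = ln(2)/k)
154.03 s

t½ = ln(2)/k = 0.6931/0.0045 = 154.03 s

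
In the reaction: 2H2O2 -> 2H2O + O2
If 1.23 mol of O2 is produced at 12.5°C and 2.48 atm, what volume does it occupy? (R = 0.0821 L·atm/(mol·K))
T = 12.5°C + 273.15 = 285.65 K
V = nRT/P = (1.23 × 0.0821 × 285.65) / 2.48
V = 11.63 L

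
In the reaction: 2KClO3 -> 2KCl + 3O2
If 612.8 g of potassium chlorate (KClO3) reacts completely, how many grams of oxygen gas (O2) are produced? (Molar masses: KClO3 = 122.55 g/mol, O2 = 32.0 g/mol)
Moles of KClO3 = 612.8 g ÷ 122.55 g/mol = 5.00041 mol
Mole ratio: 3 mol O2 / 2 mol KClO3
Moles of O2 = 5.00041 × (3/2) = 7.50061 mol
Mass of O2 = 7.50061 mol × 32.0 g/mol = 240 g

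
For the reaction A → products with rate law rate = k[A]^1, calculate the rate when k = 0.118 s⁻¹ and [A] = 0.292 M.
0.03446 M/s

rate = k·[A]^1 = 0.118·(0.292)^1 = 0.118·0.292 = 0.03446 M/s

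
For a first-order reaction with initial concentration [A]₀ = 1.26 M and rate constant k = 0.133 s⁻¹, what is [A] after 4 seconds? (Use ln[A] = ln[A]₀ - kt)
0.7402 M

ln[A] = ln[A]₀ - k·t = ln(1.26) - (0.133)·(4) = 0.2311 - 0.5320 = -0.3009
[A] = e^(-0.3009) = 0.7402 M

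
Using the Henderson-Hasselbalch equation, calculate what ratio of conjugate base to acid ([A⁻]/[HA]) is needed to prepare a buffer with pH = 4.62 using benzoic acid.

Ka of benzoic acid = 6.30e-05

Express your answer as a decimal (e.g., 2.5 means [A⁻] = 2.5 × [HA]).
[A⁻]/[HA] = 2.626

pKa = −log(6.30e-05) = 4.2007. pH = pKa + log([A⁻]/[HA]). 4.62 = 4.2007 + log(ratio). log(ratio) = 4.62 − 4.2007 = 0.4193. ratio = 10^(0.4193) = 2.626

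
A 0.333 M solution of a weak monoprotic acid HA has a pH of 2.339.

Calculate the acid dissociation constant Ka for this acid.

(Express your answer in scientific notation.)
K_a = 6.39e-05

[H⁺] = 10^(−pH) = 10^(−2.339) = 4.581e-03 M. For HA ⇌ H⁺ + A⁻, Ka = x²/(C − x) = (4.581e-03)²/(0.333 − 4.581e-03) = 6.39e-05.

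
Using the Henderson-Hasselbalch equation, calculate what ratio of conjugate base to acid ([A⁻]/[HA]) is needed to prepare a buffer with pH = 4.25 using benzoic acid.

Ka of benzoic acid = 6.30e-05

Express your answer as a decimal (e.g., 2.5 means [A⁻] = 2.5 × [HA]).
[A⁻]/[HA] = 1.120

pKa = −log(6.30e-05) = 4.2007. pH = pKa + log([A⁻]/[HA]). 4.25 = 4.2007 + log(ratio). log(ratio) = 4.25 − 4.2007 = 0.0493. ratio = 10^(0.0493) = 1.120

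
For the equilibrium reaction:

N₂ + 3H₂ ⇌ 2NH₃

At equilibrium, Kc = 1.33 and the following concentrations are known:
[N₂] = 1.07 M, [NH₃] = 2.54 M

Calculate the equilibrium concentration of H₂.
[H₂] = 1.6550 M

Kc = ([NH₃]^2) / ([N₂] × [H₂]^3) = 1.33
[H₂]^3 = (product terms)/(Kc · other reactant terms) = 6.4516 / (1.33 · 1.07) = 4.5335
[H₂] = (4.5335)^(1/3) = 1.6550 M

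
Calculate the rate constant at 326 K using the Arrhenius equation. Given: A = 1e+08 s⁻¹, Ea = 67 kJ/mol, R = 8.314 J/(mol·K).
1.84e-03 s⁻¹

k = A·exp(-Ea/(R·T)) = 1e+08·exp(-67000/(8.314·326)) = 1e+08·exp(-24.7199) = 1e+08·1.8377e-11 = 1.84e-03 s⁻¹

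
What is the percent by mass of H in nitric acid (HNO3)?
Mass of H in formula = 1.008 × 1 = 1.008 g/mol
Molar mass = 63.02 g/mol
% H = (1.008/63.02) × 100% = 1.60%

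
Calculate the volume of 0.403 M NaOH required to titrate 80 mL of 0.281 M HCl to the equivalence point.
V_{base} = 55.8 mL

At equivalence: moles acid = moles base.
moles HCl = 0.281 M × 0.08 L = 0.02248 mol
V_NaOH = 0.02248 mol ÷ 0.403 M = 0.05578 L = 55.8 mL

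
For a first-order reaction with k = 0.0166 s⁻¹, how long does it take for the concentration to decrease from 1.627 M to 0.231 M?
117.59 s

From ln[A] = ln[A]₀ - k·t: t = ln([A]₀/[A])/k = ln(1.627/0.231)/0.0166 = ln(7.0433)/0.0166 = 1.9521/0.0166 = 117.59 s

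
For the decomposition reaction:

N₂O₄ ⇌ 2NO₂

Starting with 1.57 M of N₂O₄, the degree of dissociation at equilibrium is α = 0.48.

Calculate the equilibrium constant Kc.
K_c = 2.7825

x = α·[A]₀ = 0.48 × 1.57 = 0.7536 M dissociated.
At eq: [N₂O₄] = 1.57 − 0.7536 = 0.8164 M; [NO₂] = 2x = 1.507 M.
Kc = [NO₂]²/[N₂O₄] = (1.507)²/0.8164 = 2.783.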